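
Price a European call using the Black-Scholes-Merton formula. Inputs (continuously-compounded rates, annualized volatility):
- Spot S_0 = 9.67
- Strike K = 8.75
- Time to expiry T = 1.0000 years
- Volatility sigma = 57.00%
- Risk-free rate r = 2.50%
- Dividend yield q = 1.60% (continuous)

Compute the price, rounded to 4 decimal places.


d1 = (ln(S/K) + (r - q + 0.5*sigma^2) * T) / (sigma * sqrt(T)) = 0.47618352
d2 = d1 - sigma * sqrt(T) = -0.09381648
exp(-rT) = 0.97530991; exp(-qT) = 0.98412732
C = S_0 * exp(-qT) * N(d1) - K * exp(-rT) * N(d2)
N(d1) = 0.68302818; N(d2) = 0.46262747
C = 9.6700 * 0.98412732 * 0.68302818 - 8.7500 * 0.97530991 * 0.46262747 = 2.5520

Answer: Price = 2.5520


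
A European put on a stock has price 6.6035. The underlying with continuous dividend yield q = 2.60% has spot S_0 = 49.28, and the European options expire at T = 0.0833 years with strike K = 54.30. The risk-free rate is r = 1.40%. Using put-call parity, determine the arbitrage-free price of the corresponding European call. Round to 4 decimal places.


Put-call parity: C - P = S_0 * exp(-qT) - K * exp(-rT).
S_0 * exp(-qT) = 49.2800 * 0.99783654 = 49.17338487
K * exp(-rT) = 54.3000 * 0.99883448 = 54.23671225
C = P + S*exp(-qT) - K*exp(-rT)
C = 6.6035 + 49.17338487 - 54.23671225 = 1.5402

Answer: Call price = 1.5402


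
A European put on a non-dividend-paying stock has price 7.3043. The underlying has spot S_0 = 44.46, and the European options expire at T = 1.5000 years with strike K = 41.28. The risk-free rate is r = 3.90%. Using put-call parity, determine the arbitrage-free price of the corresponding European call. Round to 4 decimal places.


Answer: Call price = 12.8299

Derivation:
Put-call parity: C - P = S_0 * exp(-qT) - K * exp(-rT).
S_0 * exp(-qT) = 44.4600 * 1.00000000 = 44.46000000
K * exp(-rT) = 41.2800 * 0.94317824 = 38.93439776
C = P + S*exp(-qT) - K*exp(-rT)
C = 7.3043 + 44.46000000 - 38.93439776 = 12.8299


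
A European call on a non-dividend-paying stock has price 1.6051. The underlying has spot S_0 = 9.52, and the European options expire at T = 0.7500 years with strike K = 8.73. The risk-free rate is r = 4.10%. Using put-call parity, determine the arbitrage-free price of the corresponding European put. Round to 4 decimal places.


Answer: Put price = 0.5507

Derivation:
Put-call parity: C - P = S_0 * exp(-qT) - K * exp(-rT).
S_0 * exp(-qT) = 9.5200 * 1.00000000 = 9.52000000
K * exp(-rT) = 8.7300 * 0.96971797 = 8.46563790
P = C - S*exp(-qT) + K*exp(-rT)
P = 1.6051 - 9.52000000 + 8.46563790 = 0.5507


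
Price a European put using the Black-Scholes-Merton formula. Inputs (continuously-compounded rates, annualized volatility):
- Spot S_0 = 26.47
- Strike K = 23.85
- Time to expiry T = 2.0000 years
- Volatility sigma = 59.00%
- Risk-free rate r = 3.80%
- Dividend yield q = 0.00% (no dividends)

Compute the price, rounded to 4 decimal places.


Answer: Price = 5.8449

Derivation:
d1 = (ln(S/K) + (r - q + 0.5*sigma^2) * T) / (sigma * sqrt(T)) = 0.63319351
d2 = d1 - sigma * sqrt(T) = -0.20119249
exp(-rT) = 0.92681621; exp(-qT) = 1.00000000
P = K * exp(-rT) * N(-d2) - S_0 * exp(-qT) * N(-d1)
N(-d1) = 0.26330364; N(-d2) = 0.57972597
P = 23.8500 * 0.92681621 * 0.57972597 - 26.4700 * 1.00000000 * 0.26330364 = 5.8449


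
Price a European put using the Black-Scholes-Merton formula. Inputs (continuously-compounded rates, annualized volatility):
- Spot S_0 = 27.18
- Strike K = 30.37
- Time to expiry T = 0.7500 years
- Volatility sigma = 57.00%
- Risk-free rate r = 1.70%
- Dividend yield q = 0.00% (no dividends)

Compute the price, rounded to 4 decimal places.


Answer: Price = 7.0824

Derivation:
d1 = (ln(S/K) + (r - q + 0.5*sigma^2) * T) / (sigma * sqrt(T)) = 0.04783626
d2 = d1 - sigma * sqrt(T) = -0.44579822
exp(-rT) = 0.98733094; exp(-qT) = 1.00000000
P = K * exp(-rT) * N(-d2) - S_0 * exp(-qT) * N(-d1)
N(-d1) = 0.48092337; N(-d2) = 0.67212849
P = 30.3700 * 0.98733094 * 0.67212849 - 27.1800 * 1.00000000 * 0.48092337 = 7.0824


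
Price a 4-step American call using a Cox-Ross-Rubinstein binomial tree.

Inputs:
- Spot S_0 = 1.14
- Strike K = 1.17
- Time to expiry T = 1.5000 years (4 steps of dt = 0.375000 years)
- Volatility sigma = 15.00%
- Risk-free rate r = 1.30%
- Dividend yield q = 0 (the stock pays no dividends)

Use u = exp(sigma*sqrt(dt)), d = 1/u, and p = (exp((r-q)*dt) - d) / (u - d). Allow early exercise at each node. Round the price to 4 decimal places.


dt = T/N = 0.375000
u = exp(sigma*sqrt(dt)) = 1.096207; d = 1/u = 0.912237
p = (exp((r-q)*dt) - d) / (u - d) = 0.503616
Discount per step: exp(-r*dt) = 0.995137
Stock lattice S(k, i) with i counting down-moves:
  k=0: S(0,0) = 1.1400
  k=1: S(1,0) = 1.2497; S(1,1) = 1.0399
  k=2: S(2,0) = 1.3699; S(2,1) = 1.1400; S(2,2) = 0.9487
  k=3: S(3,0) = 1.5017; S(3,1) = 1.2497; S(3,2) = 1.0399; S(3,3) = 0.8654
  k=4: S(4,0) = 1.6462; S(4,1) = 1.3699; S(4,2) = 1.1400; S(4,3) = 0.9487; S(4,4) = 0.7895
Terminal payoffs V(N, i) = max(S_T - K, 0):
  V(4,0) = 0.476171; V(4,1) = 0.199903; V(4,2) = 0.000000; V(4,3) = 0.000000; V(4,4) = 0.000000
Backward induction: V(k, i) = exp(-r*dt) * [p * V(k+1, i) + (1-p) * V(k+1, i+1)]; then take max(V_cont, immediate exercise) for American.
  V(3,0) = exp(-r*dt) * [p*0.476171 + (1-p)*0.199903] = 0.337387; exercise = 0.331697; V(3,0) = max -> 0.337387
  V(3,1) = exp(-r*dt) * [p*0.199903 + (1-p)*0.000000] = 0.100185; exercise = 0.079676; V(3,1) = max -> 0.100185
  V(3,2) = exp(-r*dt) * [p*0.000000 + (1-p)*0.000000] = 0.000000; exercise = 0.000000; V(3,2) = max -> 0.000000
  V(3,3) = exp(-r*dt) * [p*0.000000 + (1-p)*0.000000] = 0.000000; exercise = 0.000000; V(3,3) = max -> 0.000000
  V(2,0) = exp(-r*dt) * [p*0.337387 + (1-p)*0.100185] = 0.218575; exercise = 0.199903; V(2,0) = max -> 0.218575
  V(2,1) = exp(-r*dt) * [p*0.100185 + (1-p)*0.000000] = 0.050209; exercise = 0.000000; V(2,1) = max -> 0.050209
  V(2,2) = exp(-r*dt) * [p*0.000000 + (1-p)*0.000000] = 0.000000; exercise = 0.000000; V(2,2) = max -> 0.000000
  V(1,0) = exp(-r*dt) * [p*0.218575 + (1-p)*0.050209] = 0.134345; exercise = 0.079676; V(1,0) = max -> 0.134345
  V(1,1) = exp(-r*dt) * [p*0.050209 + (1-p)*0.000000] = 0.025163; exercise = 0.000000; V(1,1) = max -> 0.025163
  V(0,0) = exp(-r*dt) * [p*0.134345 + (1-p)*0.025163] = 0.079759; exercise = 0.000000; V(0,0) = max -> 0.079759

Answer: Price = V(0,0) = 0.0798


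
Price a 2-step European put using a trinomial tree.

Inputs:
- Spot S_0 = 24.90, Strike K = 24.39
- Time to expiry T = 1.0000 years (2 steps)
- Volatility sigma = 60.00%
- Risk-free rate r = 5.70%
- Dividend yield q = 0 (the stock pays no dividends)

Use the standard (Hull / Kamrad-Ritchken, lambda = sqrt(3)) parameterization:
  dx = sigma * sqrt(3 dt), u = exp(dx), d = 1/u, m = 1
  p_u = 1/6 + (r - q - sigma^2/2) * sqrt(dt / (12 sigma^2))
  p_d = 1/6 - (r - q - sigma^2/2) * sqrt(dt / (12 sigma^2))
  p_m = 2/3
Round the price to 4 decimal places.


dt = T/N = 0.500000; dx = sigma*sqrt(3*dt) = 0.734847
u = exp(dx) = 2.085163; d = 1/u = 0.479579
p_u = 0.124821, p_m = 0.666667, p_d = 0.208512
Discount per step: exp(-r*dt) = 0.971902
Stock lattice S(k, j) with j the centered position index:
  k=0: S(0,+0) = 24.9000
  k=1: S(1,-1) = 11.9415; S(1,+0) = 24.9000; S(1,+1) = 51.9206
  k=2: S(2,-2) = 5.7269; S(2,-1) = 11.9415; S(2,+0) = 24.9000; S(2,+1) = 51.9206; S(2,+2) = 108.2628
Terminal payoffs V(N, j) = max(K - S_T, 0):
  V(2,-2) = 18.663102; V(2,-1) = 12.448486; V(2,+0) = 0.000000; V(2,+1) = 0.000000; V(2,+2) = 0.000000
Backward induction: V(k, j) = exp(-r*dt) * [p_u * V(k+1, j+1) + p_m * V(k+1, j) + p_d * V(k+1, j-1)]
  V(1,-1) = exp(-r*dt) * [p_u*0.000000 + p_m*12.448486 + p_d*18.663102] = 11.847949
  V(1,+0) = exp(-r*dt) * [p_u*0.000000 + p_m*0.000000 + p_d*12.448486] = 2.522728
  V(1,+1) = exp(-r*dt) * [p_u*0.000000 + p_m*0.000000 + p_d*0.000000] = 0.000000
  V(0,+0) = exp(-r*dt) * [p_u*0.000000 + p_m*2.522728 + p_d*11.847949] = 4.035591

Answer: Price = V(0,0) = 4.0356


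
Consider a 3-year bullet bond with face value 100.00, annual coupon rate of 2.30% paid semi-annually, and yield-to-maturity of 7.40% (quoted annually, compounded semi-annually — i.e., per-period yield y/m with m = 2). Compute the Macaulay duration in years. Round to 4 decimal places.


Coupon per period c = face * coupon_rate / m = 1.150000
Periods per year m = 2; per-period yield y/m = 0.037000
Number of cashflows N = 6
Cashflows (t years, CF_t, discount factor 1/(1+y/m)^(m*t), PV):
  t = 0.5000: CF_t = 1.150000, DF = 0.964320, PV = 1.108968
  t = 1.0000: CF_t = 1.150000, DF = 0.929913, PV = 1.069400
  t = 1.5000: CF_t = 1.150000, DF = 0.896734, PV = 1.031244
  t = 2.0000: CF_t = 1.150000, DF = 0.864739, PV = 0.994450
  t = 2.5000: CF_t = 1.150000, DF = 0.833885, PV = 0.958968
  t = 3.0000: CF_t = 101.150000, DF = 0.804132, PV = 81.337974
Price P = sum_t PV_t = 86.501004
Macaulay numerator sum_t t * PV_t:
  t * PV_t at t = 0.5000: 0.554484
  t * PV_t at t = 1.0000: 1.069400
  t * PV_t at t = 1.5000: 1.546866
  t * PV_t at t = 2.0000: 1.988899
  t * PV_t at t = 2.5000: 2.397420
  t * PV_t at t = 3.0000: 244.013921
Macaulay duration D = (sum_t t * PV_t) / P = 251.570991 / 86.501004 = 2.908301

Answer: Macaulay duration = 2.9083 years


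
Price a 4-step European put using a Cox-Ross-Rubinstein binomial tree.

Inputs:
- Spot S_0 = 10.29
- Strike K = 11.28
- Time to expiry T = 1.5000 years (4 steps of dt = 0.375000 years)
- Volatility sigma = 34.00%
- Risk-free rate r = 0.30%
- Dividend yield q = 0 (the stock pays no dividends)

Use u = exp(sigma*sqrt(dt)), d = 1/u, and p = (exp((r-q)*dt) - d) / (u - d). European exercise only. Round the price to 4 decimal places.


dt = T/N = 0.375000
u = exp(sigma*sqrt(dt)) = 1.231468; d = 1/u = 0.812039
p = (exp((r-q)*dt) - d) / (u - d) = 0.450819
Discount per step: exp(-r*dt) = 0.998876
Stock lattice S(k, i) with i counting down-moves:
  k=0: S(0,0) = 10.2900
  k=1: S(1,0) = 12.6718; S(1,1) = 8.3559
  k=2: S(2,0) = 15.6049; S(2,1) = 10.2900; S(2,2) = 6.7853
  k=3: S(3,0) = 19.2169; S(3,1) = 12.6718; S(3,2) = 8.3559; S(3,3) = 5.5099
  k=4: S(4,0) = 23.6650; S(4,1) = 15.6049; S(4,2) = 10.2900; S(4,3) = 6.7853; S(4,4) = 4.4743
Terminal payoffs V(N, i) = max(K - S_T, 0):
  V(4,0) = 0.000000; V(4,1) = 0.000000; V(4,2) = 0.990000; V(4,3) = 4.494695; V(4,4) = 6.805717
Backward induction: V(k, i) = exp(-r*dt) * [p * V(k+1, i) + (1-p) * V(k+1, i+1)].
  V(3,0) = exp(-r*dt) * [p*0.000000 + (1-p)*0.000000] = 0.000000
  V(3,1) = exp(-r*dt) * [p*0.000000 + (1-p)*0.990000] = 0.543078
  V(3,2) = exp(-r*dt) * [p*0.990000 + (1-p)*4.494695] = 2.911433
  V(3,3) = exp(-r*dt) * [p*4.494695 + (1-p)*6.805717] = 5.757383
  V(2,0) = exp(-r*dt) * [p*0.000000 + (1-p)*0.543078] = 0.297912
  V(2,1) = exp(-r*dt) * [p*0.543078 + (1-p)*2.911433] = 1.841660
  V(2,2) = exp(-r*dt) * [p*2.911433 + (1-p)*5.757383] = 4.469343
  V(1,0) = exp(-r*dt) * [p*0.297912 + (1-p)*1.841660] = 1.144421
  V(1,1) = exp(-r*dt) * [p*1.841660 + (1-p)*4.469343] = 3.281040
  V(0,0) = exp(-r*dt) * [p*1.144421 + (1-p)*3.281040] = 2.315204

Answer: Price = V(0,0) = 2.3152


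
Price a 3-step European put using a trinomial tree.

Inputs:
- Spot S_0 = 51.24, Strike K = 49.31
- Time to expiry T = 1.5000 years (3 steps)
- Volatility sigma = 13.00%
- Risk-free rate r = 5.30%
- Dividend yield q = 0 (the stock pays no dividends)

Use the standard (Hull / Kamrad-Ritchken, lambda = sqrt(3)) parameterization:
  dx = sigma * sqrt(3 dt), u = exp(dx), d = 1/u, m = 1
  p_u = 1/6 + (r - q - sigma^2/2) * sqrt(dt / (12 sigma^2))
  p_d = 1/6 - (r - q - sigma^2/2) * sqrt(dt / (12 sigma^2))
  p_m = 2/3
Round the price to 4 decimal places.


Answer: Price = V(0,0) = 0.9255

Derivation:
dt = T/N = 0.500000; dx = sigma*sqrt(3*dt) = 0.159217
u = exp(dx) = 1.172592; d = 1/u = 0.852811
p_u = 0.236618, p_m = 0.666667, p_d = 0.096715
Discount per step: exp(-r*dt) = 0.973848
Stock lattice S(k, j) with j the centered position index:
  k=0: S(0,+0) = 51.2400
  k=1: S(1,-1) = 43.6981; S(1,+0) = 51.2400; S(1,+1) = 60.0836
  k=2: S(2,-2) = 37.2662; S(2,-1) = 43.6981; S(2,+0) = 51.2400; S(2,+1) = 60.0836; S(2,+2) = 70.4536
  k=3: S(3,-3) = 31.7810; S(3,-2) = 37.2662; S(3,-1) = 43.6981; S(3,+0) = 51.2400; S(3,+1) = 60.0836; S(3,+2) = 70.4536; S(3,+3) = 82.6133
Terminal payoffs V(N, j) = max(K - S_T, 0):
  V(3,-3) = 17.528957; V(3,-2) = 12.043798; V(3,-1) = 5.611943; V(3,+0) = 0.000000; V(3,+1) = 0.000000; V(3,+2) = 0.000000; V(3,+3) = 0.000000
Backward induction: V(k, j) = exp(-r*dt) * [p_u * V(k+1, j+1) + p_m * V(k+1, j) + p_d * V(k+1, j-1)]
  V(2,-2) = exp(-r*dt) * [p_u*5.611943 + p_m*12.043798 + p_d*17.528957] = 10.763357
  V(2,-1) = exp(-r*dt) * [p_u*0.000000 + p_m*5.611943 + p_d*12.043798] = 4.777805
  V(2,+0) = exp(-r*dt) * [p_u*0.000000 + p_m*0.000000 + p_d*5.611943] = 0.528564
  V(2,+1) = exp(-r*dt) * [p_u*0.000000 + p_m*0.000000 + p_d*0.000000] = 0.000000
  V(2,+2) = exp(-r*dt) * [p_u*0.000000 + p_m*0.000000 + p_d*0.000000] = 0.000000
  V(1,-1) = exp(-r*dt) * [p_u*0.528564 + p_m*4.777805 + p_d*10.763357] = 4.237455
  V(1,+0) = exp(-r*dt) * [p_u*0.000000 + p_m*0.528564 + p_d*4.777805] = 0.793161
  V(1,+1) = exp(-r*dt) * [p_u*0.000000 + p_m*0.000000 + p_d*0.528564] = 0.049783
  V(0,+0) = exp(-r*dt) * [p_u*0.049783 + p_m*0.793161 + p_d*4.237455] = 0.925525


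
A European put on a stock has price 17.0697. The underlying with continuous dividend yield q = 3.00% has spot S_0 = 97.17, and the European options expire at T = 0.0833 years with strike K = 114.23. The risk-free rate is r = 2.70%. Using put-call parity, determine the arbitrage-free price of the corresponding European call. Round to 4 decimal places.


Answer: Call price = 0.0238

Derivation:
Put-call parity: C - P = S_0 * exp(-qT) - K * exp(-rT).
S_0 * exp(-qT) = 97.1700 * 0.99750412 = 96.92747533
K * exp(-rT) = 114.2300 * 0.99775343 = 113.97337400
C = P + S*exp(-qT) - K*exp(-rT)
C = 17.0697 + 96.92747533 - 113.97337400 = 0.0238


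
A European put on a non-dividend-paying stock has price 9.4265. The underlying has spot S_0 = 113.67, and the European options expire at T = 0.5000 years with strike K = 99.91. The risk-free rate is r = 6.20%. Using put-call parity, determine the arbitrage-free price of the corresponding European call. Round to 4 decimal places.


Put-call parity: C - P = S_0 * exp(-qT) - K * exp(-rT).
S_0 * exp(-qT) = 113.6700 * 1.00000000 = 113.67000000
K * exp(-rT) = 99.9100 * 0.96947557 = 96.86030451
C = P + S*exp(-qT) - K*exp(-rT)
C = 9.4265 + 113.67000000 - 96.86030451 = 26.2362

Answer: Call price = 26.2362


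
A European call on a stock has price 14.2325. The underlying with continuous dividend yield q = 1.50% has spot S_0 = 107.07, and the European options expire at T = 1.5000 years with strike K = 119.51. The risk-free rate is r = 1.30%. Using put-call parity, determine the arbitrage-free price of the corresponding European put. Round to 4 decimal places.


Put-call parity: C - P = S_0 * exp(-qT) - K * exp(-rT).
S_0 * exp(-qT) = 107.0700 * 0.97775124 = 104.68782497
K * exp(-rT) = 119.5100 * 0.98068890 = 117.20212986
P = C - S*exp(-qT) + K*exp(-rT)
P = 14.2325 - 104.68782497 + 117.20212986 = 26.7468

Answer: Put price = 26.7468


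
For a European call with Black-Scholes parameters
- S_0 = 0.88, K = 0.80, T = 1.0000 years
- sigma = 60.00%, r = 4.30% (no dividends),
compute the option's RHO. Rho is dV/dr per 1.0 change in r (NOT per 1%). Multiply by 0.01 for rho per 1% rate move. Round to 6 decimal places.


d1 = 0.5305169663; d2 = -0.0694830337
phi(d1) = 0.3465727038; exp(-qT) = 1.0000000000; exp(-rT) = 0.9579113901
N(d2) = 0.4723025686
Rho = K*T*exp(-rT)*N(d2) = 0.8000 * 1.0000 * 0.9579113901 * 0.4723025686 = 0.361939

Answer: Rho = 0.361939


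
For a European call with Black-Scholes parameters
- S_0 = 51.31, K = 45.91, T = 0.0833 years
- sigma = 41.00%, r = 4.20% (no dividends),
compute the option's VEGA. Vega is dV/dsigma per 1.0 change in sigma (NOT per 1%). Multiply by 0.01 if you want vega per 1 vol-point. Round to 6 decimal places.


Answer: Vega = 3.481326

Derivation:
d1 = 1.0284750365; d2 = 0.9101419050
phi(d1) = 0.2350824481; exp(-qT) = 1.0000000000; exp(-rT) = 0.9965075130
Vega = S * exp(-qT) * phi(d1) * sqrt(T) = 51.3100 * 1.0000000000 * 0.2350824481 * 0.2886173938 = 3.481326


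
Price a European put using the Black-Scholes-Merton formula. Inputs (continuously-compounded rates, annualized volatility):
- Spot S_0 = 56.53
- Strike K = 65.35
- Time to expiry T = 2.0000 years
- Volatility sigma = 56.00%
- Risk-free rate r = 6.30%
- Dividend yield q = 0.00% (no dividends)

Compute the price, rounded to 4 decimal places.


Answer: Price = 18.1178

Derivation:
d1 = (ln(S/K) + (r - q + 0.5*sigma^2) * T) / (sigma * sqrt(T)) = 0.37200639
d2 = d1 - sigma * sqrt(T) = -0.41995320
exp(-rT) = 0.88161485; exp(-qT) = 1.00000000
P = K * exp(-rT) * N(-d2) - S_0 * exp(-qT) * N(-d1)
N(-d1) = 0.35494405; N(-d2) = 0.66274018
P = 65.3500 * 0.88161485 * 0.66274018 - 56.5300 * 1.00000000 * 0.35494405 = 18.1178


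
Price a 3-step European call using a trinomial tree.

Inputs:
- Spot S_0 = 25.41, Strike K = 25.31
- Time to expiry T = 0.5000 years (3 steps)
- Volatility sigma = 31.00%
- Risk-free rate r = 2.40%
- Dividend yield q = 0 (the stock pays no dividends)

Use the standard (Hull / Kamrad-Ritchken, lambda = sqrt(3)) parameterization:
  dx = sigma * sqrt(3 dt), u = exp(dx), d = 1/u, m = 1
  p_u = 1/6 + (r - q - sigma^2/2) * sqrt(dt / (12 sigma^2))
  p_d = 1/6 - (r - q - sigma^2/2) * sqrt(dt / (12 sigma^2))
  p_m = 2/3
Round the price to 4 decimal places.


dt = T/N = 0.166667; dx = sigma*sqrt(3*dt) = 0.219203
u = exp(dx) = 1.245084; d = 1/u = 0.803159
p_u = 0.157524, p_m = 0.666667, p_d = 0.175810
Discount per step: exp(-r*dt) = 0.996008
Stock lattice S(k, j) with j the centered position index:
  k=0: S(0,+0) = 25.4100
  k=1: S(1,-1) = 20.4083; S(1,+0) = 25.4100; S(1,+1) = 31.6376
  k=2: S(2,-2) = 16.3911; S(2,-1) = 20.4083; S(2,+0) = 25.4100; S(2,+1) = 31.6376; S(2,+2) = 39.3915
  k=3: S(3,-3) = 13.1646; S(3,-2) = 16.3911; S(3,-1) = 20.4083; S(3,+0) = 25.4100; S(3,+1) = 31.6376; S(3,+2) = 39.3915; S(3,+3) = 49.0457
Terminal payoffs V(N, j) = max(S_T - K, 0):
  V(3,-3) = 0.000000; V(3,-2) = 0.000000; V(3,-1) = 0.000000; V(3,+0) = 0.100000; V(3,+1) = 6.327588; V(3,+2) = 14.081458; V(3,+3) = 23.735680
Backward induction: V(k, j) = exp(-r*dt) * [p_u * V(k+1, j+1) + p_m * V(k+1, j) + p_d * V(k+1, j-1)]
  V(2,-2) = exp(-r*dt) * [p_u*0.000000 + p_m*0.000000 + p_d*0.000000] = 0.000000
  V(2,-1) = exp(-r*dt) * [p_u*0.100000 + p_m*0.000000 + p_d*0.000000] = 0.015689
  V(2,+0) = exp(-r*dt) * [p_u*6.327588 + p_m*0.100000 + p_d*0.000000] = 1.059167
  V(2,+1) = exp(-r*dt) * [p_u*14.081458 + p_m*6.327588 + p_d*0.100000] = 6.428371
  V(2,+2) = exp(-r*dt) * [p_u*23.735680 + p_m*14.081458 + p_d*6.327588] = 14.182180
  V(1,-1) = exp(-r*dt) * [p_u*1.059167 + p_m*0.015689 + p_d*0.000000] = 0.176596
  V(1,+0) = exp(-r*dt) * [p_u*6.428371 + p_m*1.059167 + p_d*0.015689] = 1.714618
  V(1,+1) = exp(-r*dt) * [p_u*14.182180 + p_m*6.428371 + p_d*1.059167] = 6.679052
  V(0,+0) = exp(-r*dt) * [p_u*6.679052 + p_m*1.714618 + p_d*0.176596] = 2.217348

Answer: Price = V(0,0) = 2.2173


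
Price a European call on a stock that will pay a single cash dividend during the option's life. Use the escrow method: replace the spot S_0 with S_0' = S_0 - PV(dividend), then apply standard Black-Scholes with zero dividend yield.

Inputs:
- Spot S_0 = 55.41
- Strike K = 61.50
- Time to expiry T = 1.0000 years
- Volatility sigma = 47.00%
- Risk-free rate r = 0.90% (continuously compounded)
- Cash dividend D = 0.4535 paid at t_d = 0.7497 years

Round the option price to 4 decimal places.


PV(D) = D * exp(-r * t_d) = 0.4535 * 0.99327541 = 0.45045040
S_0' = S_0 - PV(D) = 55.4100 - 0.45045040 = 54.95954960
d1 = (ln(S_0'/K) + (r + sigma^2/2)*T) / (sigma*sqrt(T)) = 0.01491549
d2 = d1 - sigma*sqrt(T) = -0.45508451
exp(-rT) = 0.99104038
N(d1) = 0.50595020; N(d2) = 0.32452422
C = S_0' * N(d1) - K * exp(-rT) * N(d2) = 54.95954960 * 0.50595020 - 61.5000 * 0.99104038 * 0.32452422 = 8.0274

Answer: Price = 8.0274


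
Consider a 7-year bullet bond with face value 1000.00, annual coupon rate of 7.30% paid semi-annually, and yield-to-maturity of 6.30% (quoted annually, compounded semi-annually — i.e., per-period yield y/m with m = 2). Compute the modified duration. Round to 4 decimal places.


Answer: Modified duration = 5.4743

Derivation:
Coupon per period c = face * coupon_rate / m = 36.500000
Periods per year m = 2; per-period yield y/m = 0.031500
Number of cashflows N = 14
Cashflows (t years, CF_t, discount factor 1/(1+y/m)^(m*t), PV):
  t = 0.5000: CF_t = 36.500000, DF = 0.969462, PV = 35.385361
  t = 1.0000: CF_t = 36.500000, DF = 0.939856, PV = 34.304761
  t = 1.5000: CF_t = 36.500000, DF = 0.911155, PV = 33.257161
  t = 2.0000: CF_t = 36.500000, DF = 0.883330, PV = 32.241552
  t = 2.5000: CF_t = 36.500000, DF = 0.856355, PV = 31.256958
  t = 3.0000: CF_t = 36.500000, DF = 0.830204, PV = 30.302431
  t = 3.5000: CF_t = 36.500000, DF = 0.804851, PV = 29.377054
  t = 4.0000: CF_t = 36.500000, DF = 0.780272, PV = 28.479936
  t = 4.5000: CF_t = 36.500000, DF = 0.756444, PV = 27.610214
  t = 5.0000: CF_t = 36.500000, DF = 0.733344, PV = 26.767052
  t = 5.5000: CF_t = 36.500000, DF = 0.710949, PV = 25.949638
  t = 6.0000: CF_t = 36.500000, DF = 0.689238, PV = 25.157187
  t = 6.5000: CF_t = 36.500000, DF = 0.668190, PV = 24.388935
  t = 7.0000: CF_t = 1036.500000, DF = 0.647785, PV = 671.428937
Price P = sum_t PV_t = 1055.907176
First compute Macaulay numerator sum_t t * PV_t:
  t * PV_t at t = 0.5000: 17.692681
  t * PV_t at t = 1.0000: 34.304761
  t * PV_t at t = 1.5000: 49.885741
  t * PV_t at t = 2.0000: 64.483103
  t * PV_t at t = 2.5000: 78.142394
  t * PV_t at t = 3.0000: 90.907293
  t * PV_t at t = 3.5000: 102.819688
  t * PV_t at t = 4.0000: 113.919743
  t * PV_t at t = 4.5000: 124.245963
  t * PV_t at t = 5.0000: 133.835260
  t * PV_t at t = 5.5000: 142.723011
  t * PV_t at t = 6.0000: 150.943122
  t * PV_t at t = 6.5000: 158.528080
  t * PV_t at t = 7.0000: 4700.002556
Macaulay duration D = 5962.433396 / 1055.907176 = 5.646740
Modified duration = D / (1 + y/m) = 5.646740 / (1 + 0.031500) = 5.474300


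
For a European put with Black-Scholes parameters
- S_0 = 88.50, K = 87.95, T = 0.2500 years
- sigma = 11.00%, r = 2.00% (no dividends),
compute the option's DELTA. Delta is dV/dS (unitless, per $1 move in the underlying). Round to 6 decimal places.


d1 = 0.2317560151; d2 = 0.1767560151
phi(d1) = 0.3883710979; exp(-qT) = 1.0000000000; exp(-rT) = 0.9950124792
N(-d1) = 0.4083637609
Delta = -exp(-qT) * N(-d1) = -1.0000000000 * 0.4083637609 = -0.408364

Answer: Delta = -0.408364


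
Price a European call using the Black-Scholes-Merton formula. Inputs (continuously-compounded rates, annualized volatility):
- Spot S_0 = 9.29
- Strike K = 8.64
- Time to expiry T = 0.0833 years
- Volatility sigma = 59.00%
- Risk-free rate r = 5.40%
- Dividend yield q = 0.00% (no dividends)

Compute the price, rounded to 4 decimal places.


Answer: Price = 1.0122

Derivation:
d1 = (ln(S/K) + (r - q + 0.5*sigma^2) * T) / (sigma * sqrt(T)) = 0.53752786
d2 = d1 - sigma * sqrt(T) = 0.36724360
exp(-rT) = 0.99551190; exp(-qT) = 1.00000000
C = S_0 * exp(-qT) * N(d1) - K * exp(-rT) * N(d2)
N(d1) = 0.70454848; N(d2) = 0.64328134
C = 9.2900 * 1.00000000 * 0.70454848 - 8.6400 * 0.99551190 * 0.64328134 = 1.0122


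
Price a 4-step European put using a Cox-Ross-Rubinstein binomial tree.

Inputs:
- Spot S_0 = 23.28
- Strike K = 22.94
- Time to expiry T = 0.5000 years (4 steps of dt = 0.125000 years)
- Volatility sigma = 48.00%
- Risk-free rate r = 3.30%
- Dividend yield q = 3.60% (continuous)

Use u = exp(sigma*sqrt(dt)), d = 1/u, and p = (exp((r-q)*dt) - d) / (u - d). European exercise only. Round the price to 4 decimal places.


Answer: Price = V(0,0) = 2.7885

Derivation:
dt = T/N = 0.125000
u = exp(sigma*sqrt(dt)) = 1.184956; d = 1/u = 0.843913
p = (exp((r-q)*dt) - d) / (u - d) = 0.456576
Discount per step: exp(-r*dt) = 0.995883
Stock lattice S(k, i) with i counting down-moves:
  k=0: S(0,0) = 23.2800
  k=1: S(1,0) = 27.5858; S(1,1) = 19.6463
  k=2: S(2,0) = 32.6879; S(2,1) = 23.2800; S(2,2) = 16.5798
  k=3: S(3,0) = 38.7338; S(3,1) = 27.5858; S(3,2) = 19.6463; S(3,3) = 13.9919
  k=4: S(4,0) = 45.8978; S(4,1) = 32.6879; S(4,2) = 23.2800; S(4,3) = 16.5798; S(4,4) = 11.8079
Terminal payoffs V(N, i) = max(K - S_T, 0):
  V(4,0) = 0.000000; V(4,1) = 0.000000; V(4,2) = 0.000000; V(4,3) = 6.360229; V(4,4) = 11.132061
Backward induction: V(k, i) = exp(-r*dt) * [p * V(k+1, i) + (1-p) * V(k+1, i+1)].
  V(3,0) = exp(-r*dt) * [p*0.000000 + (1-p)*0.000000] = 0.000000
  V(3,1) = exp(-r*dt) * [p*0.000000 + (1-p)*0.000000] = 0.000000
  V(3,2) = exp(-r*dt) * [p*0.000000 + (1-p)*6.360229] = 3.442074
  V(3,3) = exp(-r*dt) * [p*6.360229 + (1-p)*11.132061] = 8.916501
  V(2,0) = exp(-r*dt) * [p*0.000000 + (1-p)*0.000000] = 0.000000
  V(2,1) = exp(-r*dt) * [p*0.000000 + (1-p)*3.442074] = 1.862807
  V(2,2) = exp(-r*dt) * [p*3.442074 + (1-p)*8.916501] = 6.390595
  V(1,0) = exp(-r*dt) * [p*0.000000 + (1-p)*1.862807] = 1.008127
  V(1,1) = exp(-r*dt) * [p*1.862807 + (1-p)*6.390595] = 4.305520
  V(0,0) = exp(-r*dt) * [p*1.008127 + (1-p)*4.305520] = 2.788484


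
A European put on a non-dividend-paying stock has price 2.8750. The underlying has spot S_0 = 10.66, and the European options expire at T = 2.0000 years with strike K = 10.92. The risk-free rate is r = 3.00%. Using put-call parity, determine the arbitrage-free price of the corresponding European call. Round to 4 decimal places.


Answer: Call price = 3.2509

Derivation:
Put-call parity: C - P = S_0 * exp(-qT) - K * exp(-rT).
S_0 * exp(-qT) = 10.6600 * 1.00000000 = 10.66000000
K * exp(-rT) = 10.9200 * 0.94176453 = 10.28406871
C = P + S*exp(-qT) - K*exp(-rT)
C = 2.8750 + 10.66000000 - 10.28406871 = 3.2509


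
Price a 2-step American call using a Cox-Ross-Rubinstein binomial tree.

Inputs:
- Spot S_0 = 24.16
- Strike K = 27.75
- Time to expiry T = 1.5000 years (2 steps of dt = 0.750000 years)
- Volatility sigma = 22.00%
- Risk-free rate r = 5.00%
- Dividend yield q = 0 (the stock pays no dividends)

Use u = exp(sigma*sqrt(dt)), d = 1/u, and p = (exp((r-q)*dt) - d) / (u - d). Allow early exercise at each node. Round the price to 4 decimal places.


Answer: Price = V(0,0) = 2.1544

Derivation:
dt = T/N = 0.750000
u = exp(sigma*sqrt(dt)) = 1.209885; d = 1/u = 0.826525
p = (exp((r-q)*dt) - d) / (u - d) = 0.552189
Discount per step: exp(-r*dt) = 0.963194
Stock lattice S(k, i) with i counting down-moves:
  k=0: S(0,0) = 24.1600
  k=1: S(1,0) = 29.2308; S(1,1) = 19.9688
  k=2: S(2,0) = 35.3660; S(2,1) = 24.1600; S(2,2) = 16.5047
Terminal payoffs V(N, i) = max(S_T - K, 0):
  V(2,0) = 7.615952; V(2,1) = 0.000000; V(2,2) = 0.000000
Backward induction: V(k, i) = exp(-r*dt) * [p * V(k+1, i) + (1-p) * V(k+1, i+1)]; then take max(V_cont, immediate exercise) for American.
  V(1,0) = exp(-r*dt) * [p*7.615952 + (1-p)*0.000000] = 4.050658; exercise = 1.480830; V(1,0) = max -> 4.050658
  V(1,1) = exp(-r*dt) * [p*0.000000 + (1-p)*0.000000] = 0.000000; exercise = 0.000000; V(1,1) = max -> 0.000000
  V(0,0) = exp(-r*dt) * [p*4.050658 + (1-p)*0.000000] = 2.154403; exercise = 0.000000; V(0,0) = max -> 2.154403


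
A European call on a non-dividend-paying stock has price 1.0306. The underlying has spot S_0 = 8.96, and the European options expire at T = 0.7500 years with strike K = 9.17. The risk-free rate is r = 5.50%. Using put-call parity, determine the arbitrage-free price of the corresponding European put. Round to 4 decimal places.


Put-call parity: C - P = S_0 * exp(-qT) - K * exp(-rT).
S_0 * exp(-qT) = 8.9600 * 1.00000000 = 8.96000000
K * exp(-rT) = 9.1700 * 0.95958920 = 8.79943299
P = C - S*exp(-qT) + K*exp(-rT)
P = 1.0306 - 8.96000000 + 8.79943299 = 0.8700

Answer: Put price = 0.8700


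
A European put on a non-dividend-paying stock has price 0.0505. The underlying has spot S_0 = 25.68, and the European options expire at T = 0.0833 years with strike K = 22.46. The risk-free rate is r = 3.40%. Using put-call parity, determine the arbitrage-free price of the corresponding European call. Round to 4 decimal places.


Put-call parity: C - P = S_0 * exp(-qT) - K * exp(-rT).
S_0 * exp(-qT) = 25.6800 * 1.00000000 = 25.68000000
K * exp(-rT) = 22.4600 * 0.99717181 = 22.39647878
C = P + S*exp(-qT) - K*exp(-rT)
C = 0.0505 + 25.68000000 - 22.39647878 = 3.3340

Answer: Call price = 3.3340


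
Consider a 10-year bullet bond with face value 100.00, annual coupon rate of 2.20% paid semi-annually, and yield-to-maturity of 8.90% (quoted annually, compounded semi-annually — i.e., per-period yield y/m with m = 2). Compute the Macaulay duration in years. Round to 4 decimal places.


Answer: Macaulay duration = 8.6034 years

Derivation:
Coupon per period c = face * coupon_rate / m = 1.100000
Periods per year m = 2; per-period yield y/m = 0.044500
Number of cashflows N = 20
Cashflows (t years, CF_t, discount factor 1/(1+y/m)^(m*t), PV):
  t = 0.5000: CF_t = 1.100000, DF = 0.957396, PV = 1.053135
  t = 1.0000: CF_t = 1.100000, DF = 0.916607, PV = 1.008268
  t = 1.5000: CF_t = 1.100000, DF = 0.877556, PV = 0.965311
  t = 2.0000: CF_t = 1.100000, DF = 0.840168, PV = 0.924185
  t = 2.5000: CF_t = 1.100000, DF = 0.804374, PV = 0.884811
  t = 3.0000: CF_t = 1.100000, DF = 0.770104, PV = 0.847114
  t = 3.5000: CF_t = 1.100000, DF = 0.737294, PV = 0.811024
  t = 4.0000: CF_t = 1.100000, DF = 0.705883, PV = 0.776471
  t = 4.5000: CF_t = 1.100000, DF = 0.675809, PV = 0.743390
  t = 5.0000: CF_t = 1.100000, DF = 0.647017, PV = 0.711718
  t = 5.5000: CF_t = 1.100000, DF = 0.619451, PV = 0.681396
  t = 6.0000: CF_t = 1.100000, DF = 0.593060, PV = 0.652366
  t = 6.5000: CF_t = 1.100000, DF = 0.567793, PV = 0.624573
  t = 7.0000: CF_t = 1.100000, DF = 0.543603, PV = 0.597963
  t = 7.5000: CF_t = 1.100000, DF = 0.520443, PV = 0.572488
  t = 8.0000: CF_t = 1.100000, DF = 0.498270, PV = 0.548097
  t = 8.5000: CF_t = 1.100000, DF = 0.477042, PV = 0.524746
  t = 9.0000: CF_t = 1.100000, DF = 0.456718, PV = 0.502390
  t = 9.5000: CF_t = 1.100000, DF = 0.437260, PV = 0.480986
  t = 10.0000: CF_t = 101.100000, DF = 0.418631, PV = 42.323568
Price P = sum_t PV_t = 56.233999
Macaulay numerator sum_t t * PV_t:
  t * PV_t at t = 0.5000: 0.526568
  t * PV_t at t = 1.0000: 1.008268
  t * PV_t at t = 1.5000: 1.447967
  t * PV_t at t = 2.0000: 1.848370
  t * PV_t at t = 2.5000: 2.212027
  t * PV_t at t = 3.0000: 2.541343
  t * PV_t at t = 3.5000: 2.838583
  t * PV_t at t = 4.0000: 3.105883
  t * PV_t at t = 4.5000: 3.345255
  t * PV_t at t = 5.0000: 3.558592
  t * PV_t at t = 5.5000: 3.747680
  t * PV_t at t = 6.0000: 3.914196
  t * PV_t at t = 6.5000: 4.059722
  t * PV_t at t = 7.0000: 4.185742
  t * PV_t at t = 7.5000: 4.293656
  t * PV_t at t = 8.0000: 4.384778
  t * PV_t at t = 8.5000: 4.460341
  t * PV_t at t = 9.0000: 4.521507
  t * PV_t at t = 9.5000: 4.569365
  t * PV_t at t = 10.0000: 423.235676
Macaulay duration D = (sum_t t * PV_t) / P = 483.805519 / 56.233999 = 8.603434


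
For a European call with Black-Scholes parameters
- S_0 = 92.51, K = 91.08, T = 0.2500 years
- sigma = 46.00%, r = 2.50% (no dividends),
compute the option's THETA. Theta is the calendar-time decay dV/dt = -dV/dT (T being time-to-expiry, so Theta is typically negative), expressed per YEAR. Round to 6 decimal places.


d1 = 0.2099065460; d2 = -0.0200934540
phi(d1) = 0.3902495346; exp(-qT) = 1.0000000000; exp(-rT) = 0.9937694906
Theta = -S*exp(-qT)*phi(d1)*sigma/(2*sqrt(T)) - r*K*exp(-rT)*N(d2) + q*S*exp(-qT)*N(d1)
N(d1) = 0.5831296935; N(d2) = 0.4919844110; sqrt(T) = 0.5000000000
Term 1 = -92.5100 * 1.0000000000 * 0.3902495346 * 0.4600 / (2 * 0.5000000000) = -16.6069128451
Term 2 = -0.0250 * 91.0800 * 0.9937694906 * 0.4919844110 = -1.1132687850
Term 3 = 0 (no dividend yield, q = 0)
Theta = -16.6069128451 + (-1.1132687850) + (0.0000000000) = -17.720182

Answer: Theta = -17.720182


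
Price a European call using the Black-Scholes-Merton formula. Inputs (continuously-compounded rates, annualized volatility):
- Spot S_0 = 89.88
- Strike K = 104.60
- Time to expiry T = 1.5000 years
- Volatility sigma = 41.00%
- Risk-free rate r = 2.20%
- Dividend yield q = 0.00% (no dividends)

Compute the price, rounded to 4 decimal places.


Answer: Price = 13.7930

Derivation:
d1 = (ln(S/K) + (r - q + 0.5*sigma^2) * T) / (sigma * sqrt(T)) = 0.01475050
d2 = d1 - sigma * sqrt(T) = -0.48739490
exp(-rT) = 0.96753856; exp(-qT) = 1.00000000
C = S_0 * exp(-qT) * N(d1) - K * exp(-rT) * N(d2)
N(d1) = 0.50588438; N(d2) = 0.31298925
C = 89.8800 * 1.00000000 * 0.50588438 - 104.6000 * 0.96753856 * 0.31298925 = 13.7930


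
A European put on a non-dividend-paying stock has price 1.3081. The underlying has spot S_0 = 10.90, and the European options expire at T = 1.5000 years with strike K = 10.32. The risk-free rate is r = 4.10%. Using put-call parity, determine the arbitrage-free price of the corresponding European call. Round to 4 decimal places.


Put-call parity: C - P = S_0 * exp(-qT) - K * exp(-rT).
S_0 * exp(-qT) = 10.9000 * 1.00000000 = 10.90000000
K * exp(-rT) = 10.3200 * 0.94035295 = 9.70444240
C = P + S*exp(-qT) - K*exp(-rT)
C = 1.3081 + 10.90000000 - 9.70444240 = 2.5037

Answer: Call price = 2.5037


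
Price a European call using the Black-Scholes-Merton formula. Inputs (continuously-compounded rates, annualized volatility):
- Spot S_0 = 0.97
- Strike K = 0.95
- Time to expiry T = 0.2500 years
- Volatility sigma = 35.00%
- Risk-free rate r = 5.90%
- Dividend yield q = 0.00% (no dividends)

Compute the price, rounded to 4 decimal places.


d1 = (ln(S/K) + (r - q + 0.5*sigma^2) * T) / (sigma * sqrt(T)) = 0.29083764
d2 = d1 - sigma * sqrt(T) = 0.11583764
exp(-rT) = 0.98535825; exp(-qT) = 1.00000000
C = S_0 * exp(-qT) * N(d1) - K * exp(-rT) * N(d2)
N(d1) = 0.61441225; N(d2) = 0.54610939
C = 0.9700 * 1.00000000 * 0.61441225 - 0.9500 * 0.98535825 * 0.54610939 = 0.0848

Answer: Price = 0.0848


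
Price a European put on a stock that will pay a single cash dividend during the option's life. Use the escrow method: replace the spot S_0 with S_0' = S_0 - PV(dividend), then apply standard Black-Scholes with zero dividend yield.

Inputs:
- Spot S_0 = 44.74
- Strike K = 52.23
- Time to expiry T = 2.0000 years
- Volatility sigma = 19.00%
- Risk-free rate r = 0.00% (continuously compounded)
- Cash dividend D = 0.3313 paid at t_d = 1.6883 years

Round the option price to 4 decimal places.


PV(D) = D * exp(-r * t_d) = 0.3313 * 1.00000000 = 0.33130000
S_0' = S_0 - PV(D) = 44.7400 - 0.33130000 = 44.40870000
d1 = (ln(S_0'/K) + (r + sigma^2/2)*T) / (sigma*sqrt(T)) = -0.46937616
d2 = d1 - sigma*sqrt(T) = -0.73807674
exp(-rT) = 1.00000000
N(-d1) = 0.68059961; N(-d2) = 0.76976609
P = K * exp(-rT) * N(-d2) - S_0' * N(-d1) = 52.2300 * 1.00000000 * 0.76976609 - 44.40870000 * 0.68059961 = 9.9803

Answer: Price = 9.9803


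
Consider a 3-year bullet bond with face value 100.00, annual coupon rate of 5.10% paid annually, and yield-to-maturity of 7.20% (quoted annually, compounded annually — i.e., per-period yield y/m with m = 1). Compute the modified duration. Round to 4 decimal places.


Coupon per period c = face * coupon_rate / m = 5.100000
Periods per year m = 1; per-period yield y/m = 0.072000
Number of cashflows N = 3
Cashflows (t years, CF_t, discount factor 1/(1+y/m)^(m*t), PV):
  t = 1.0000: CF_t = 5.100000, DF = 0.932836, PV = 4.757463
  t = 2.0000: CF_t = 5.100000, DF = 0.870183, PV = 4.437932
  t = 3.0000: CF_t = 105.100000, DF = 0.811738, PV = 85.313618
Price P = sum_t PV_t = 94.509012
First compute Macaulay numerator sum_t t * PV_t:
  t * PV_t at t = 1.0000: 4.757463
  t * PV_t at t = 2.0000: 8.875863
  t * PV_t at t = 3.0000: 255.940854
Macaulay duration D = 269.574180 / 94.509012 = 2.852365
Modified duration = D / (1 + y/m) = 2.852365 / (1 + 0.072000) = 2.660788

Answer: Modified duration = 2.6608


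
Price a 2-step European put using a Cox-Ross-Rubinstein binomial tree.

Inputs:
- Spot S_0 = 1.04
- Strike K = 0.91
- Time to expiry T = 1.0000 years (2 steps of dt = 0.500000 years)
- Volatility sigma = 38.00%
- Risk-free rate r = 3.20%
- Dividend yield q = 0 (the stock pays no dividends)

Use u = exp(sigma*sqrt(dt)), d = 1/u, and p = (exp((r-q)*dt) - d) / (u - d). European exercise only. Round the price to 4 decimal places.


Answer: Price = V(0,0) = 0.0845

Derivation:
dt = T/N = 0.500000
u = exp(sigma*sqrt(dt)) = 1.308263; d = 1/u = 0.764372
p = (exp((r-q)*dt) - d) / (u - d) = 0.462880
Discount per step: exp(-r*dt) = 0.984127
Stock lattice S(k, i) with i counting down-moves:
  k=0: S(0,0) = 1.0400
  k=1: S(1,0) = 1.3606; S(1,1) = 0.7949
  k=2: S(2,0) = 1.7800; S(2,1) = 1.0400; S(2,2) = 0.6076
Terminal payoffs V(N, i) = max(K - S_T, 0):
  V(2,0) = 0.000000; V(2,1) = 0.000000; V(2,2) = 0.302365
Backward induction: V(k, i) = exp(-r*dt) * [p * V(k+1, i) + (1-p) * V(k+1, i+1)].
  V(1,0) = exp(-r*dt) * [p*0.000000 + (1-p)*0.000000] = 0.000000
  V(1,1) = exp(-r*dt) * [p*0.000000 + (1-p)*0.302365] = 0.159828
  V(0,0) = exp(-r*dt) * [p*0.000000 + (1-p)*0.159828] = 0.084484


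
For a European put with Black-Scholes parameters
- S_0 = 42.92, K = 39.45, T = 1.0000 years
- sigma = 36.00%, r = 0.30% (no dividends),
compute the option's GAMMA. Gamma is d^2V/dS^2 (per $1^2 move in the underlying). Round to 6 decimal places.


Answer: Gamma = 0.023615

Derivation:
d1 = 0.4225107513; d2 = 0.0625107513
phi(d1) = 0.3648765504; exp(-qT) = 1.0000000000; exp(-rT) = 0.9970044955
Gamma = exp(-qT) * phi(d1) / (S * sigma * sqrt(T)) = 1.0000000000 * 0.3648765504 / (42.9200 * 0.3600 * 1.0000000000) = 0.023615


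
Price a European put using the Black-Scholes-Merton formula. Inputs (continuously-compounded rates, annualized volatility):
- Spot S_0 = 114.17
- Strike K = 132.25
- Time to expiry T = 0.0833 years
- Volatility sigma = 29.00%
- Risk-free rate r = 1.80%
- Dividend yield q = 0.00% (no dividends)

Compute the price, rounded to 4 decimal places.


d1 = (ln(S/K) + (r - q + 0.5*sigma^2) * T) / (sigma * sqrt(T)) = -1.69659452
d2 = d1 - sigma * sqrt(T) = -1.78029357
exp(-rT) = 0.99850172; exp(-qT) = 1.00000000
P = K * exp(-rT) * N(-d2) - S_0 * exp(-qT) * N(-d1)
N(-d1) = 0.95511333; N(-d2) = 0.96248604
P = 132.2500 * 0.99850172 * 0.96248604 - 114.1700 * 1.00000000 * 0.95511333 = 18.0528

Answer: Price = 18.0528


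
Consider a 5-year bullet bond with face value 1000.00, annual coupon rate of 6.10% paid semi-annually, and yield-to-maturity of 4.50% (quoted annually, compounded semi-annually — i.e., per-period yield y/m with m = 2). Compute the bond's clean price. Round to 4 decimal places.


Coupon per period c = face * coupon_rate / m = 30.500000
Periods per year m = 2; per-period yield y/m = 0.022500
Number of cashflows N = 10
Cashflows (t years, CF_t, discount factor 1/(1+y/m)^(m*t), PV):
  t = 0.5000: CF_t = 30.500000, DF = 0.977995, PV = 29.828851
  t = 1.0000: CF_t = 30.500000, DF = 0.956474, PV = 29.172470
  t = 1.5000: CF_t = 30.500000, DF = 0.935427, PV = 28.530533
  t = 2.0000: CF_t = 30.500000, DF = 0.914843, PV = 27.902722
  t = 2.5000: CF_t = 30.500000, DF = 0.894712, PV = 27.288726
  t = 3.0000: CF_t = 30.500000, DF = 0.875024, PV = 26.688240
  t = 3.5000: CF_t = 30.500000, DF = 0.855769, PV = 26.100969
  t = 4.0000: CF_t = 30.500000, DF = 0.836938, PV = 25.526620
  t = 4.5000: CF_t = 30.500000, DF = 0.818522, PV = 24.964909
  t = 5.0000: CF_t = 1030.500000, DF = 0.800510, PV = 824.925691
Price P = sum_t PV_t = 1070.929731

Answer: Price = 1070.9297


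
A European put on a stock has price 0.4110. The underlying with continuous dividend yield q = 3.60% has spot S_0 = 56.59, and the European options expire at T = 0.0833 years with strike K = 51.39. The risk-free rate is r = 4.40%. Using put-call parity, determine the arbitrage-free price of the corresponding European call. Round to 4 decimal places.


Answer: Call price = 5.6296

Derivation:
Put-call parity: C - P = S_0 * exp(-qT) - K * exp(-rT).
S_0 * exp(-qT) = 56.5900 * 0.99700569 = 56.42055211
K * exp(-rT) = 51.3900 * 0.99634151 = 51.20199013
C = P + S*exp(-qT) - K*exp(-rT)
C = 0.4110 + 56.42055211 - 51.20199013 = 5.6296


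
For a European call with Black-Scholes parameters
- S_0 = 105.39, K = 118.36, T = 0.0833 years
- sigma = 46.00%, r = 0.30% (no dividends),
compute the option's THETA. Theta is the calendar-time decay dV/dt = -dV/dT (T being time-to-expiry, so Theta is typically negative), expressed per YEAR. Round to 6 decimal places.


Answer: Theta = -24.275861

Derivation:
d1 = -0.8059416081; d2 = -0.9387056093
phi(d1) = 0.2883127441; exp(-qT) = 1.0000000000; exp(-rT) = 0.9997501312
Theta = -S*exp(-qT)*phi(d1)*sigma/(2*sqrt(T)) - r*K*exp(-rT)*N(d2) + q*S*exp(-qT)*N(d1)
N(d1) = 0.2101382593; N(d2) = 0.1739409564; sqrt(T) = 0.2886173938
Term 1 = -105.3900 * 1.0000000000 * 0.2883127441 * 0.4600 / (2 * 0.2886173938) = -24.2141138174
Term 2 = -0.0030 * 118.3600 * 0.9997501312 * 0.1739409564 = -0.0617475222
Term 3 = 0 (no dividend yield, q = 0)
Theta = -24.2141138174 + (-0.0617475222) + (0.0000000000) = -24.275861
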